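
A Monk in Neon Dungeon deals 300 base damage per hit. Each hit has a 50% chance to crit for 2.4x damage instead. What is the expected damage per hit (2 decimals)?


E[dmg] = base * (1 + crit_chance * (crit_mult - 1))
cc as decimal = 50/100 = 0.5
cm - 1 = 2.4 - 1 = 1.4
Bonus factor = 0.5 * 1.4 = 0.7
Total multiplier = 1 + 0.7 = 1.7
Expected damage = 300 * 1.7 = 510.00

510.00 damage


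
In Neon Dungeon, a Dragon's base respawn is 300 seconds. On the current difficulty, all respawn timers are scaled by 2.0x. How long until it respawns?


Respawn time = base * multiplier
= 300 * 2.0
= 600.0 seconds

600.0 seconds


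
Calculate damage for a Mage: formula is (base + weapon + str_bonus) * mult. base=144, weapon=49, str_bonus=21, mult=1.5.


Sum base + weapon + str = 144 + 49 + 21 = 214
Multiply by 1.5:
214 * 1.5 = 321.0

321.0 damage


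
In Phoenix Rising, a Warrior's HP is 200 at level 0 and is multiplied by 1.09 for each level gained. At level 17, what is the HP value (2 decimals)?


value = base * growth^level
= 200 * 1.09^17
= 200 * 4.327633
= 865.53

865.53 HP


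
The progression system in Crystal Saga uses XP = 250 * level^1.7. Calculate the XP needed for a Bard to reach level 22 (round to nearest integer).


XP = 250 * level^1.7
Substitute level = 22:
XP = 250 * 22^1.7
= 250 * 191.4779
= 47869

47869 XP


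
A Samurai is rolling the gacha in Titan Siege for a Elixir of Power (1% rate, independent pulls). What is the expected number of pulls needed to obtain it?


Expected pulls for a geometric distribution = 1/p = 100 / rate%
= 100 / 1
= 100.0

100.0 pulls


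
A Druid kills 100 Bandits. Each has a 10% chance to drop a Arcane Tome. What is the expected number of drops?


Expected drops = kills * (drop_rate / 100)
= 100 * (10 / 100)
= 100 * 0.1
= 10.0

10.0 drops


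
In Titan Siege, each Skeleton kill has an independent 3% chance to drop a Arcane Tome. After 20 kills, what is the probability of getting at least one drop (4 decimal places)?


P(at least one) = 1 - P(none) = 1 - (1-p)^n
p = 3/100 = 0.03
1 - p = 0.97
(1 - p)^20 = 0.97^20 = 0.543794
P(at least one) = 1 - 0.543794 = 0.4562

0.4562


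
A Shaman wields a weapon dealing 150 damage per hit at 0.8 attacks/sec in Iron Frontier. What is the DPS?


DPS = damage * attack_speed
= 150 * 0.8
= 120.0

120.0 DPS


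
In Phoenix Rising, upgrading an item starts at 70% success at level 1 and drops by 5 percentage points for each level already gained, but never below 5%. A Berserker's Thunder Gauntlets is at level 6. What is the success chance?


raw_rate = 70 - 5 * (6 - 1)
= 70 - 5 * 5
= 70 - 25
= 45
Apply floor: max(45, 5) = 45%

45%


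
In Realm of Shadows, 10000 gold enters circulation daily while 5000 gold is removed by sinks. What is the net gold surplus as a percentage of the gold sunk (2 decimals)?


Net gold = 10000 - 5000 = 5000
Inflation rate = net / sunk * 100 = 5000 / 5000 * 100
= 1.0 * 100
= 100.00%

100.00%


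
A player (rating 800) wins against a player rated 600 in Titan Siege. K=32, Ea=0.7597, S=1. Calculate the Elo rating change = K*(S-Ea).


Elo update: delta = K * (S - Ea), where S = 1 (wins)
S - Ea = 1 - 0.7597 = 0.2403
Rating change = 32 * 0.2403
= 7.69

7.69 rating points


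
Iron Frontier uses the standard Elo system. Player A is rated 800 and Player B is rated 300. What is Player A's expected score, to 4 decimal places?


Elo expected score: Ea = 1/(1 + 10^((Rb-Ra)/400))
Rb - Ra = 300 - 800 = -500
(Rb-Ra)/400 = -500/400 = -1.25
10^-1.25 = 0.056234
Ea = 1/(1 + 0.056234) = 1/1.056234 = 0.9468

0.9468


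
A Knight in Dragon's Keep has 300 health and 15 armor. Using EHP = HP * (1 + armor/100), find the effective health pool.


EHP = 300 * (1 + 15/100)
= 300 * (1 + 0.15)
= 300 * 1.15
= 345.0

345.0 EHP


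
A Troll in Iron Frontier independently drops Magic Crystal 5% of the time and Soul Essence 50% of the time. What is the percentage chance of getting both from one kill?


For independent events, P(both) = P(A) * P(B)
= 5% * 50%
= 250 / 100 %
= 2.5%

2.5%


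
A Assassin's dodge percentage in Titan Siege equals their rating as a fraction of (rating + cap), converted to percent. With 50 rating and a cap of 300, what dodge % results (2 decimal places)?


dodge% = 50 / (50 + 300) * 100
= 50 / 350 * 100
= 0.142857 * 100
= 14.29%

14.29%


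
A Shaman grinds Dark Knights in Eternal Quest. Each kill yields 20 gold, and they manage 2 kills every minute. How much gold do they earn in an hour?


Gold per minute = 20 * 2 = 40
Gold per hour = 40 * 60 = 2400

2400 gold/hour


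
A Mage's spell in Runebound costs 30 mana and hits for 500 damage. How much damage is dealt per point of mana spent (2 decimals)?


Efficiency = damage / mana
= 500 / 30
= 16.67

16.67 dmg/mana


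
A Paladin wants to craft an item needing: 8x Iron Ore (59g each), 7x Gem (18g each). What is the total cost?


Cost breakdown:
  Iron Ore: 8 * 59 = 472
  Gem: 7 * 18 = 126
Total = 472 + 126 = 598

598 gold


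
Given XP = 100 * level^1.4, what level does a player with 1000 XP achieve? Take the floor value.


XP = 100 * level^1.4, so level = (XP / 100)^(1/1.4)
= (1000 / 100)^(1/1.4)
= 10.0^0.7143
= 5.1795
Floor: level = 5

level 5


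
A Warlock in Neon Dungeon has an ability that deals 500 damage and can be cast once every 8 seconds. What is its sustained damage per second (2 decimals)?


DPS = damage / cooldown
= 500 / 8
= 62.50

62.50 DPS


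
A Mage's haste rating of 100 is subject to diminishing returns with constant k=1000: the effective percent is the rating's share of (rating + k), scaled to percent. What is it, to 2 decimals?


effective% = rating / (rating + k) * 100
= 100 / (100 + 1000) * 100
= 100 / 1100 * 100
= 0.090909 * 100
= 9.09%

9.09%


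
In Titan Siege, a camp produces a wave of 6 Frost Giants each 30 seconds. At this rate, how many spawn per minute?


Spawns per minute = count * (60 / interval)
= 6 * (60 / 30)
= 6 * 2.0
= 12.0

12.0 per minute


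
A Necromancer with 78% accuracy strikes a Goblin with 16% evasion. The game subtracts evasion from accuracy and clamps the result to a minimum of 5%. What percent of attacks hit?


accuracy - evasion = 78 - 16 = 62
Apply floor: max(62, 5) = 62
Hit chance = 62%

62%


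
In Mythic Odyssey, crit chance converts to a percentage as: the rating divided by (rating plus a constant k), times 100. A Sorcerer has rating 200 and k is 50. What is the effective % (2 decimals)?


effective% = rating / (rating + k) * 100
= 200 / (200 + 50) * 100
= 200 / 250 * 100
= 0.8 * 100
= 80.00%

80.00%


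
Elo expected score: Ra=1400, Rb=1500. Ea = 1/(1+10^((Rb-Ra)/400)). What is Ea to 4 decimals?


Elo expected score: Ea = 1/(1 + 10^((Rb-Ra)/400))
Rb - Ra = 1500 - 1400 = 100
(Rb-Ra)/400 = 100/400 = 0.25
10^0.25 = 1.778279
Ea = 1/(1 + 1.778279) = 1/2.778279 = 0.3599

0.3599


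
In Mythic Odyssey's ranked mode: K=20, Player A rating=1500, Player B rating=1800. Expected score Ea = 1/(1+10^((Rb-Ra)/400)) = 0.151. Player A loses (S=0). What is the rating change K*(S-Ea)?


Elo update: delta = K * (S - Ea), where S = 0 (loses)
S - Ea = 0 - 0.151 = -0.151
Rating change = 20 * -0.151
= -3.02

-3.02 rating points


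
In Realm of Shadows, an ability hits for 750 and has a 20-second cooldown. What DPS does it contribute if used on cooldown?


DPS = damage / cooldown
= 750 / 20
= 37.50

37.50 DPS


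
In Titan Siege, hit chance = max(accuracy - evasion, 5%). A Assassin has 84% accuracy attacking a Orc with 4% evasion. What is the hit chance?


accuracy - evasion = 84 - 4 = 80
Apply floor: max(80, 5) = 80
Hit chance = 80%

80%


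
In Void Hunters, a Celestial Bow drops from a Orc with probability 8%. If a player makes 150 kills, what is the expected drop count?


Expected drops = kills * (drop_rate / 100)
= 150 * (8 / 100)
= 150 * 0.08
= 12.0

12.0 drops


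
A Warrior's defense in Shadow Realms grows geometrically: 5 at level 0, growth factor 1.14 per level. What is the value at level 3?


value = base * growth^level
= 5 * 1.14^3
= 5 * 1.481544
= 7.41

7.41 defense


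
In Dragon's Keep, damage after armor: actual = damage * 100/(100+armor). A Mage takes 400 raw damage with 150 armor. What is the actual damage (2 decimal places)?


actual = 400 * 100 / (100 + 150)
= 400 * 100 / 250
= 40000 / 250
= 160.00

160.00 damage


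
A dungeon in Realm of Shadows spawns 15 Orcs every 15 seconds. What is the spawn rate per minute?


Spawns per minute = count * (60 / interval)
= 15 * (60 / 15)
= 15 * 4.0
= 60.0

60.0 per minute


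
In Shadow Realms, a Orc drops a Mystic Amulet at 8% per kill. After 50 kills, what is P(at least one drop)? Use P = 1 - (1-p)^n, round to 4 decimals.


P(at least one) = 1 - P(none) = 1 - (1-p)^n
p = 8/100 = 0.08
1 - p = 0.92
(1 - p)^50 = 0.92^50 = 0.015466
P(at least one) = 1 - 0.015466 = 0.9845

0.9845


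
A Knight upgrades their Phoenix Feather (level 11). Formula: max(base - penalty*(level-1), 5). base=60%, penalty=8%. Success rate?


raw_rate = 60 - 8 * (11 - 1)
= 60 - 8 * 10
= 60 - 80
= -20
Apply floor: max(-20, 5) = 5%

5%


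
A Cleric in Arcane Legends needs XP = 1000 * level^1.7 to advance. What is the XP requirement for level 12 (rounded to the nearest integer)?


XP = 1000 * level^1.7
Substitute level = 12:
XP = 1000 * 12^1.7
= 1000 * 68.32948
= 68329

68329 XP


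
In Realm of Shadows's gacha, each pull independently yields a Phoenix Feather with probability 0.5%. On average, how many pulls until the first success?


Expected pulls for a geometric distribution = 1/p = 100 / rate%
= 100 / 0.5
= 200.0

200.0 pulls


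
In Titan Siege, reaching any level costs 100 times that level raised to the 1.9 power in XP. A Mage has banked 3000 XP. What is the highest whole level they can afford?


XP = 100 * level^1.9, so level = (XP / 100)^(1/1.9)
= (3000 / 100)^(1/1.9)
= 30.0^0.5263
= 5.9901
Floor: level = 5

level 5


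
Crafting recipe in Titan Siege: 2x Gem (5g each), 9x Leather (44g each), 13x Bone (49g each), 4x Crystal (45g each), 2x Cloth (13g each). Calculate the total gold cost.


Cost breakdown:
  Gem: 2 * 5 = 10
  Leather: 9 * 44 = 396
  Bone: 13 * 49 = 637
  Crystal: 4 * 45 = 180
  Cloth: 2 * 13 = 26
Total = 10 + 396 + 637 + 180 + 26 = 1249

1249 gold


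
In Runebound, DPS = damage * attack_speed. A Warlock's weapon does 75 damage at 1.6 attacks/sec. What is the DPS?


DPS = damage * attack_speed
= 75 * 1.6
= 120.0

120.0 DPS


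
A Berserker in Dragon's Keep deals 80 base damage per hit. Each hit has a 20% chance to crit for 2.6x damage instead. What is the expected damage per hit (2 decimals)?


E[dmg] = base * (1 + crit_chance * (crit_mult - 1))
cc as decimal = 20/100 = 0.2
cm - 1 = 2.6 - 1 = 1.6
Bonus factor = 0.2 * 1.6 = 0.32
Total multiplier = 1 + 0.32 = 1.32
Expected damage = 80 * 1.32 = 105.60

105.60 damage


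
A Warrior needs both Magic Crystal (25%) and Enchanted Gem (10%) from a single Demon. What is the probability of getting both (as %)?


For independent events, P(both) = P(A) * P(B)
= 25% * 10%
= 250 / 100 %
= 2.5%

2.5%


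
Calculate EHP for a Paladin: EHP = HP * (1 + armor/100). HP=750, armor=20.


EHP = 750 * (1 + 20/100)
= 750 * (1 + 0.2)
= 750 * 1.2
= 900.0

900.0 EHP


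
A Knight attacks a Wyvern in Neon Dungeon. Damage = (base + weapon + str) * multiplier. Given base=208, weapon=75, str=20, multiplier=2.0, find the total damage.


Sum base + weapon + str = 208 + 75 + 20 = 303
Multiply by 2.0:
303 * 2.0 = 606.0

606.0 damage


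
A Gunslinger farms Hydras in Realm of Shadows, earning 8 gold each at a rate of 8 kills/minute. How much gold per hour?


Gold per minute = 8 * 8 = 64
Gold per hour = 64 * 60 = 3840

3840 gold/hour


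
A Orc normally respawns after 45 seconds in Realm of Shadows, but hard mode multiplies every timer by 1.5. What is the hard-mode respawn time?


Respawn time = base * multiplier
= 45 * 1.5
= 67.5 seconds

67.5 seconds


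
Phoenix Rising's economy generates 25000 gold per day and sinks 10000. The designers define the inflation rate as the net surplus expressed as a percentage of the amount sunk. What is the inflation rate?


Net gold = 25000 - 10000 = 15000
Inflation rate = net / sunk * 100 = 15000 / 10000 * 100
= 1.5 * 100
= 150.00%

150.00%


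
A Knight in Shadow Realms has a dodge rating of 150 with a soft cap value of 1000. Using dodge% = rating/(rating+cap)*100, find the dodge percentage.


dodge% = 150 / (150 + 1000) * 100
= 150 / 1150 * 100
= 0.130435 * 100
= 13.04%

13.04%


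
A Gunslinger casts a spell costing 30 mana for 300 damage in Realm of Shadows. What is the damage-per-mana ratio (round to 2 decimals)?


Efficiency = damage / mana
= 300 / 30
= 10.00

10.00 dmg/mana


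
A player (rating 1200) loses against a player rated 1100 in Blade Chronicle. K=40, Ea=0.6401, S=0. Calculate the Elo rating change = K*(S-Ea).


Elo update: delta = K * (S - Ea), where S = 0 (loses)
S - Ea = 0 - 0.6401 = -0.6401
Rating change = 40 * -0.6401
= -25.60

-25.60 rating points


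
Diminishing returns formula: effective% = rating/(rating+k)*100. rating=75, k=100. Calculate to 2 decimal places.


effective% = rating / (rating + k) * 100
= 75 / (75 + 100) * 100
= 75 / 175 * 100
= 0.428571 * 100
= 42.86%

42.86%


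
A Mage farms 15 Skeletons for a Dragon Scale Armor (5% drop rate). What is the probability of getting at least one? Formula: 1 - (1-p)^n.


P(at least one) = 1 - P(none) = 1 - (1-p)^n
p = 5/100 = 0.05
1 - p = 0.95
(1 - p)^15 = 0.95^15 = 0.463291
P(at least one) = 1 - 0.463291 = 0.5367

0.5367


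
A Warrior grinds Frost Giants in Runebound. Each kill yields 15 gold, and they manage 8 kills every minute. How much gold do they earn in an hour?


Gold per minute = 15 * 8 = 120
Gold per hour = 120 * 60 = 7200

7200 gold/hour


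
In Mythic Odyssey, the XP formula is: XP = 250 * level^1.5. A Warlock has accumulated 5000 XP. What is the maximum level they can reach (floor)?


XP = 250 * level^1.5, so level = (XP / 250)^(1/1.5)
= (5000 / 250)^(1/1.5)
= 20.0^0.6667
= 7.3681
Floor: level = 7

level 7


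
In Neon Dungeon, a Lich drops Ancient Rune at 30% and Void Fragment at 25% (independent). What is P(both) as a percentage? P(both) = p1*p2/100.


For independent events, P(both) = P(A) * P(B)
= 30% * 25%
= 750 / 100 %
= 7.5%

7.5%


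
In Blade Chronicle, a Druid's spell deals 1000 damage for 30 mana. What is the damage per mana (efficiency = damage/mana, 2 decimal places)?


Efficiency = damage / mana
= 1000 / 30
= 33.33

33.33 dmg/mana


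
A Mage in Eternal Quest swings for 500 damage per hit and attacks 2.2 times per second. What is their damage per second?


DPS = damage * attack_speed
= 500 * 2.2
= 1100.0

1100.0 DPS


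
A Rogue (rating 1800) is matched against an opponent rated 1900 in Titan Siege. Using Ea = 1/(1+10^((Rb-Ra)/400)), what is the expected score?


Elo expected score: Ea = 1/(1 + 10^((Rb-Ra)/400))
Rb - Ra = 1900 - 1800 = 100
(Rb-Ra)/400 = 100/400 = 0.25
10^0.25 = 1.778279
Ea = 1/(1 + 1.778279) = 1/2.778279 = 0.3599

0.3599


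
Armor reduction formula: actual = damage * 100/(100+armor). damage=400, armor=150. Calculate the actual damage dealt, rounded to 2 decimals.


actual = 400 * 100 / (100 + 150)
= 400 * 100 / 250
= 40000 / 250
= 160.00

160.00 damage


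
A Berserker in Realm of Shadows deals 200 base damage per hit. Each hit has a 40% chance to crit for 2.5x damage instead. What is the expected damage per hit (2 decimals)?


E[dmg] = base * (1 + crit_chance * (crit_mult - 1))
cc as decimal = 40/100 = 0.4
cm - 1 = 2.5 - 1 = 1.5
Bonus factor = 0.4 * 1.5 = 0.6
Total multiplier = 1 + 0.6 = 1.6
Expected damage = 200 * 1.6 = 320.00

320.00 damage


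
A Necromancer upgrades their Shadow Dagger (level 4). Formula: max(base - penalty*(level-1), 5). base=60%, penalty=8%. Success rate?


raw_rate = 60 - 8 * (4 - 1)
= 60 - 8 * 3
= 60 - 24
= 36
Apply floor: max(36, 5) = 36%

36%


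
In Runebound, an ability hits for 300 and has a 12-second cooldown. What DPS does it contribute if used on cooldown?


DPS = damage / cooldown
= 300 / 12
= 25.00

25.00 DPS


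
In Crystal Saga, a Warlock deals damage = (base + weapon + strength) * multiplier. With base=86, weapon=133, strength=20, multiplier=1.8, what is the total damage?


Sum base + weapon + str = 86 + 133 + 20 = 239
Multiply by 1.8:
239 * 1.8 = 430.2

430.2 damage


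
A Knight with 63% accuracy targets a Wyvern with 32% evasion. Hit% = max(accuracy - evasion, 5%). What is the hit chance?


accuracy - evasion = 63 - 32 = 31
Apply floor: max(31, 5) = 31
Hit chance = 31%

31%


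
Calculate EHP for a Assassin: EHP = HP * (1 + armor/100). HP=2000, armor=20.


EHP = 2000 * (1 + 20/100)
= 2000 * (1 + 0.2)
= 2000 * 1.2
= 2400.0

2400.0 EHP


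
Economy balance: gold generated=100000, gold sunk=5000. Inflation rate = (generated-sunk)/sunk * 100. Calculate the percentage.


Net gold = 100000 - 5000 = 95000
Inflation rate = net / sunk * 100 = 95000 / 5000 * 100
= 19.0 * 100
= 1900.00%

1900.00%


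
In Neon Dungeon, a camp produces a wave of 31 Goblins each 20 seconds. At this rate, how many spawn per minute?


Spawns per minute = count * (60 / interval)
= 31 * (60 / 20)
= 31 * 3.0
= 93.0

93.0 per minute


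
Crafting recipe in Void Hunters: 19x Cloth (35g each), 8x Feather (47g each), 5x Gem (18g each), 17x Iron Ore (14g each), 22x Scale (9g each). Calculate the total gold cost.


Cost breakdown:
  Cloth: 19 * 35 = 665
  Feather: 8 * 47 = 376
  Gem: 5 * 18 = 90
  Iron Ore: 17 * 14 = 238
  Scale: 22 * 9 = 198
Total = 665 + 376 + 90 + 238 + 198 = 1567

1567 gold


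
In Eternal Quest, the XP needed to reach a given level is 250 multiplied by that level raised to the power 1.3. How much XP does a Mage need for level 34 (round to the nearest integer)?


XP = 250 * level^1.3
Substitute level = 34:
XP = 250 * 34^1.3
= 250 * 97.9315
= 24483

24483 XP


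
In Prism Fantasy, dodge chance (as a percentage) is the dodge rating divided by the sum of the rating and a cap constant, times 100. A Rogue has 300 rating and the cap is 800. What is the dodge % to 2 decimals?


dodge% = 300 / (300 + 800) * 100
= 300 / 1100 * 100
= 0.272727 * 100
= 27.27%

27.27%


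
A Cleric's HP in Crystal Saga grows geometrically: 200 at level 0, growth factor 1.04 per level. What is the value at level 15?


value = base * growth^level
= 200 * 1.04^15
= 200 * 1.800944
= 360.19

360.19 HP


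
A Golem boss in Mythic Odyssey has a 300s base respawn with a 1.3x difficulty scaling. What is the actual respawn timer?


Respawn time = base * multiplier
= 300 * 1.3
= 390.0 seconds

390.0 seconds


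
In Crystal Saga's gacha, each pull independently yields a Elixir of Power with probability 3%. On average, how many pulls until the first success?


Expected pulls for a geometric distribution = 1/p = 100 / rate%
= 100 / 3
= 33.33

33.33 pulls


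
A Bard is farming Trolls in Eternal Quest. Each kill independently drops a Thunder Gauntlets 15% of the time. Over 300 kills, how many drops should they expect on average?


Expected drops = kills * (drop_rate / 100)
= 300 * (15 / 100)
= 300 * 0.15
= 45.0

45.0 drops


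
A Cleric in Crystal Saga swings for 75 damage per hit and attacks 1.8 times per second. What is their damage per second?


DPS = damage * attack_speed
= 75 * 1.8
= 135.0

135.0 DPS


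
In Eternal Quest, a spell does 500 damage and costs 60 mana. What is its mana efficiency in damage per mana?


Efficiency = damage / mana
= 500 / 60
= 8.33

8.33 dmg/mana


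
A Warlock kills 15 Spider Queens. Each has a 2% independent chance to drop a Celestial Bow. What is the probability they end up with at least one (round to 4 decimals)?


P(at least one) = 1 - P(none) = 1 - (1-p)^n
p = 2/100 = 0.02
1 - p = 0.98
(1 - p)^15 = 0.98^15 = 0.738569
P(at least one) = 1 - 0.738569 = 0.2614

0.2614


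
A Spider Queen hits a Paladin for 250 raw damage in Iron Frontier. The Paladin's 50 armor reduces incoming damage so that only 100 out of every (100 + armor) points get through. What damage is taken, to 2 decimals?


actual = 250 * 100 / (100 + 50)
= 250 * 100 / 150
= 25000 / 150
= 166.67

166.67 damage


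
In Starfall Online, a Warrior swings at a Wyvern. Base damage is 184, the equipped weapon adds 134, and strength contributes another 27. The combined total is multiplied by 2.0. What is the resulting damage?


Sum base + weapon + str = 184 + 134 + 27 = 345
Multiply by 2.0:
345 * 2.0 = 690.0

690.0 damage


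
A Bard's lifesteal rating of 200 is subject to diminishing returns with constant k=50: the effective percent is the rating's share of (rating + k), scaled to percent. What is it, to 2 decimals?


effective% = rating / (rating + k) * 100
= 200 / (200 + 50) * 100
= 200 / 250 * 100
= 0.8 * 100
= 80.00%

80.00%


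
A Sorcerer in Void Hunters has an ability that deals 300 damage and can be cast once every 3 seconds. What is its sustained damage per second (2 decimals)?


DPS = damage / cooldown
= 300 / 3
= 100.00

100.00 DPS


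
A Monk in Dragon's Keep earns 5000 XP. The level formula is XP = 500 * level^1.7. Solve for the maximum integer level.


XP = 500 * level^1.7, so level = (XP / 500)^(1/1.7)
= (5000 / 500)^(1/1.7)
= 10.0^0.5882
= 3.8747
Floor: level = 3

level 3


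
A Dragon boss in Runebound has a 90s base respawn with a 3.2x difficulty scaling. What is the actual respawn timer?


Respawn time = base * multiplier
= 90 * 3.2
= 288.0 seconds

288.0 seconds


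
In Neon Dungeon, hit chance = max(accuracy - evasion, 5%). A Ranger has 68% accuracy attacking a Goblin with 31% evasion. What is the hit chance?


accuracy - evasion = 68 - 31 = 37
Apply floor: max(37, 5) = 37
Hit chance = 37%

37%


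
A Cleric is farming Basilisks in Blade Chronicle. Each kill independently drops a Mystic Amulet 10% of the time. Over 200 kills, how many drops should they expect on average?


Expected drops = kills * (drop_rate / 100)
= 200 * (10 / 100)
= 200 * 0.1
= 20.0

20.0 drops


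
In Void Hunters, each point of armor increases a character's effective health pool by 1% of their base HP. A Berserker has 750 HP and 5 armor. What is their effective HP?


EHP = 750 * (1 + 5/100)
= 750 * (1 + 0.05)
= 750 * 1.05
= 787.5

787.5 EHP


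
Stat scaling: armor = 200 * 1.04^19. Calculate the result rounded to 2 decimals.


value = base * growth^level
= 200 * 1.04^19
= 200 * 2.106849
= 421.37

421.37 armor


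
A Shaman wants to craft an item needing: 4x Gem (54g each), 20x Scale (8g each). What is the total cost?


Cost breakdown:
  Gem: 4 * 54 = 216
  Scale: 20 * 8 = 160
Total = 216 + 160 = 376

376 gold


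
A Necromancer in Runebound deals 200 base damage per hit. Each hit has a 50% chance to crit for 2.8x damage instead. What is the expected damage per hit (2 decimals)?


E[dmg] = base * (1 + crit_chance * (crit_mult - 1))
cc as decimal = 50/100 = 0.5
cm - 1 = 2.8 - 1 = 1.8
Bonus factor = 0.5 * 1.8 = 0.9
Total multiplier = 1 + 0.9 = 1.9
Expected damage = 200 * 1.9 = 380.00

380.00 damage


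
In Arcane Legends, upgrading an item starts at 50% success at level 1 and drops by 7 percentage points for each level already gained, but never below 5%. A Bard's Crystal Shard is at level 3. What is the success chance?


raw_rate = 50 - 7 * (3 - 1)
= 50 - 7 * 2
= 50 - 14
= 36
Apply floor: max(36, 5) = 36%

36%


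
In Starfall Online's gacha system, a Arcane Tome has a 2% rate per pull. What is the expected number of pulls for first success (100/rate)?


Expected pulls for a geometric distribution = 1/p = 100 / rate%
= 100 / 2
= 50.0

50.0 pulls


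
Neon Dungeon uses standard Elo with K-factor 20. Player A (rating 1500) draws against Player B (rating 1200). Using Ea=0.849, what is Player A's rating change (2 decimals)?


Elo update: delta = K * (S - Ea), where S = 0.5 (draws)
S - Ea = 0.5 - 0.849 = -0.349
Rating change = 20 * -0.349
= -6.98

-6.98 rating points


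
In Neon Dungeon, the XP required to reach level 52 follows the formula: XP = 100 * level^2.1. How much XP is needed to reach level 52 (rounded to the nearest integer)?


XP = 100 * level^2.1
Substitute level = 52:
XP = 100 * 52^2.1
= 100 * 4014.2741
= 401427

401427 XP


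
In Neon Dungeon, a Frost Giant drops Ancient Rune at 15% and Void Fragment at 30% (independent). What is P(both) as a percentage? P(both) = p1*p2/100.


For independent events, P(both) = P(A) * P(B)
= 15% * 30%
= 450 / 100 %
= 4.5%

4.5%


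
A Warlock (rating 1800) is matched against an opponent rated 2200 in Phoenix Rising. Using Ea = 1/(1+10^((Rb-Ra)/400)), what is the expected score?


Elo expected score: Ea = 1/(1 + 10^((Rb-Ra)/400))
Rb - Ra = 2200 - 1800 = 400
(Rb-Ra)/400 = 400/400 = 1.0
10^1.0 = 10.0
Ea = 1/(1 + 10.0) = 1/11.0 = 0.0909

0.0909


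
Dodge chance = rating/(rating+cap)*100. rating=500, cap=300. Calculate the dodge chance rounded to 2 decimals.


dodge% = 500 / (500 + 300) * 100
= 500 / 800 * 100
= 0.625 * 100
= 62.50%

62.50%


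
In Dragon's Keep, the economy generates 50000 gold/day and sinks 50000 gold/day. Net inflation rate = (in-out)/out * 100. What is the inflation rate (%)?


Net gold = 50000 - 50000 = 0
Inflation rate = net / sunk * 100 = 0 / 50000 * 100
= 0.0 * 100
= 0.00%

0.00%


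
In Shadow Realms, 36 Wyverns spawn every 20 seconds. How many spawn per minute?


Spawns per minute = count * (60 / interval)
= 36 * (60 / 20)
= 36 * 3.0
= 108.0

108.0 per minute


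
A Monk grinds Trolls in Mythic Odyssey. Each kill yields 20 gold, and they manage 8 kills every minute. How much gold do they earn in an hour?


Gold per minute = 20 * 8 = 160
Gold per hour = 160 * 60 = 9600

9600 gold/hour


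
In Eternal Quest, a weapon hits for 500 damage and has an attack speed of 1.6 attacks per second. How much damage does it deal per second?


DPS = damage * attack_speed
= 500 * 1.6
= 800.0

800.0 DPS


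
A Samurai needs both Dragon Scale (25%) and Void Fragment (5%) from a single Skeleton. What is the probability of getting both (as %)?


For independent events, P(both) = P(A) * P(B)
= 25% * 5%
= 125 / 100 %
= 1.25%

1.25%


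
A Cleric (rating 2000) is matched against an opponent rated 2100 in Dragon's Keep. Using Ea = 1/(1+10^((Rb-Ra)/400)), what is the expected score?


Elo expected score: Ea = 1/(1 + 10^((Rb-Ra)/400))
Rb - Ra = 2100 - 2000 = 100
(Rb-Ra)/400 = 100/400 = 0.25
10^0.25 = 1.778279
Ea = 1/(1 + 1.778279) = 1/2.778279 = 0.3599

0.3599


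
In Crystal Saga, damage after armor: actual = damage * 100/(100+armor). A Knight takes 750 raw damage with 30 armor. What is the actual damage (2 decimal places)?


actual = 750 * 100 / (100 + 30)
= 750 * 100 / 130
= 75000 / 130
= 576.92

576.92 damage


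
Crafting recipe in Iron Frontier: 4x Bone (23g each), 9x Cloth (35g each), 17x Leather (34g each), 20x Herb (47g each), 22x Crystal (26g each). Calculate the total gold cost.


Cost breakdown:
  Bone: 4 * 23 = 92
  Cloth: 9 * 35 = 315
  Leather: 17 * 34 = 578
  Herb: 20 * 47 = 940
  Crystal: 22 * 26 = 572
Total = 92 + 315 + 578 + 940 + 572 = 2497

2497 gold


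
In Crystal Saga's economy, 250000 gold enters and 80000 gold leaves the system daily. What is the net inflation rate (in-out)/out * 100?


Net gold = 250000 - 80000 = 170000
Inflation rate = net / sunk * 100 = 170000 / 80000 * 100
= 2.125 * 100
= 212.50%

212.50%


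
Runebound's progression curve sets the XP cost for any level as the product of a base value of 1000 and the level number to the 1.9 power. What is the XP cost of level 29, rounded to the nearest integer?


XP = 1000 * level^1.9
Substitute level = 29:
XP = 1000 * 29^1.9
= 1000 * 600.5597
= 600560

600560 XP


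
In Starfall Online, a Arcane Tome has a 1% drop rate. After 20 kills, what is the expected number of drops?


Expected drops = kills * (drop_rate / 100)
= 20 * (1 / 100)
= 20 * 0.01
= 0.2

0.2 drops


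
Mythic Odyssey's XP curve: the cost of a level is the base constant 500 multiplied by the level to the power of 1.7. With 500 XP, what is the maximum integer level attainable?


XP = 500 * level^1.7, so level = (XP / 500)^(1/1.7)
= (500 / 500)^(1/1.7)
= 1.0^0.5882
= 1.0
Floor: level = 1

level 1


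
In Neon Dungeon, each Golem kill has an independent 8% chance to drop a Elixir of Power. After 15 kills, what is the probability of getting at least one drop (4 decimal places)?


P(at least one) = 1 - P(none) = 1 - (1-p)^n
p = 8/100 = 0.08
1 - p = 0.92
(1 - p)^15 = 0.92^15 = 0.286297
P(at least one) = 1 - 0.286297 = 0.7137

0.7137


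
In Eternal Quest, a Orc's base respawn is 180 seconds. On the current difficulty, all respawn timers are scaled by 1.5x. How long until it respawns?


Respawn time = base * multiplier
= 180 * 1.5
= 270.0 seconds

270.0 seconds


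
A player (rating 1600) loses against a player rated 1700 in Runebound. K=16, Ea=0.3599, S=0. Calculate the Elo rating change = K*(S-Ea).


Elo update: delta = K * (S - Ea), where S = 0 (loses)
S - Ea = 0 - 0.3599 = -0.3599
Rating change = 16 * -0.3599
= -5.76

-5.76 rating points


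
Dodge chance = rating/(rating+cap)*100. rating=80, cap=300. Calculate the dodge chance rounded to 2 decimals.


dodge% = 80 / (80 + 300) * 100
= 80 / 380 * 100
= 0.210526 * 100
= 21.05%

21.05%


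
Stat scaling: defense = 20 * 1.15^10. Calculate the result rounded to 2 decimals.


value = base * growth^level
= 20 * 1.15^10
= 20 * 4.045558
= 80.91

80.91 defense


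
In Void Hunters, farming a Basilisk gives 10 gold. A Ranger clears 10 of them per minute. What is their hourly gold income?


Gold per minute = 10 * 10 = 100
Gold per hour = 100 * 60 = 6000

6000 gold/hour


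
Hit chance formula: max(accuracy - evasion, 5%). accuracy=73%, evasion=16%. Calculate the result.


accuracy - evasion = 73 - 16 = 57
Apply floor: max(57, 5) = 57
Hit chance = 57%

57%


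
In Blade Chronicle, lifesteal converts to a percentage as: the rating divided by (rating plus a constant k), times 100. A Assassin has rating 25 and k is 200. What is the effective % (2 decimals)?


effective% = rating / (rating + k) * 100
= 25 / (25 + 200) * 100
= 25 / 225 * 100
= 0.111111 * 100
= 11.11%

11.11%


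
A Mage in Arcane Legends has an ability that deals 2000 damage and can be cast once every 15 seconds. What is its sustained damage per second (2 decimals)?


DPS = damage / cooldown
= 2000 / 15
= 133.33

133.33 DPS


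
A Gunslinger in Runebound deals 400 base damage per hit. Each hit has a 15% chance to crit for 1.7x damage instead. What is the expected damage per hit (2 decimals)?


E[dmg] = base * (1 + crit_chance * (crit_mult - 1))
cc as decimal = 15/100 = 0.15
cm - 1 = 1.7 - 1 = 0.7
Bonus factor = 0.15 * 0.7 = 0.105
Total multiplier = 1 + 0.105 = 1.105
Expected damage = 400 * 1.105 = 442.00

442.00 damage


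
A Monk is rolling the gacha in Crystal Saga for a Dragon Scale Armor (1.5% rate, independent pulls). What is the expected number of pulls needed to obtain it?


Expected pulls for a geometric distribution = 1/p = 100 / rate%
= 100 / 1.5
= 66.67

66.67 pulls


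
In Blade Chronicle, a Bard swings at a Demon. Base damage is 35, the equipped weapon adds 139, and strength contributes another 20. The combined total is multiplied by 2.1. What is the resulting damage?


Sum base + weapon + str = 35 + 139 + 20 = 194
Multiply by 2.1:
194 * 2.1 = 407.4

407.4 damage


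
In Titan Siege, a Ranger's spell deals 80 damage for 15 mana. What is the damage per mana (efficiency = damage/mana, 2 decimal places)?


Efficiency = damage / mana
= 80 / 15
= 5.33

5.33 dmg/mana


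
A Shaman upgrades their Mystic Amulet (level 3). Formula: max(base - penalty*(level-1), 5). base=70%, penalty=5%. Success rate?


raw_rate = 70 - 5 * (3 - 1)
= 70 - 5 * 2
= 70 - 10
= 60
Apply floor: max(60, 5) = 60%

60%


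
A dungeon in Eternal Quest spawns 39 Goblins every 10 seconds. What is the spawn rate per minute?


Spawns per minute = count * (60 / interval)
= 39 * (60 / 10)
= 39 * 6.0
= 234.0

234.0 per minute


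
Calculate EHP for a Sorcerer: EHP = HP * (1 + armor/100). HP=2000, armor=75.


EHP = 2000 * (1 + 75/100)
= 2000 * (1 + 0.75)
= 2000 * 1.75
= 3500.0

3500.0 EHP


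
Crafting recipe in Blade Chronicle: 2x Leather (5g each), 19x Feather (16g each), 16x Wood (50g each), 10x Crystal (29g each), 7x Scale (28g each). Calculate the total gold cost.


Cost breakdown:
  Leather: 2 * 5 = 10
  Feather: 19 * 16 = 304
  Wood: 16 * 50 = 800
  Crystal: 10 * 29 = 290
  Scale: 7 * 28 = 196
Total = 10 + 304 + 800 + 290 + 196 = 1600

1600 gold


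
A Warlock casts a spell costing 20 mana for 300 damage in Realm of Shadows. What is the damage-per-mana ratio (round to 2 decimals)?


Efficiency = damage / mana
= 300 / 20
= 15.00

15.00 dmg/mana


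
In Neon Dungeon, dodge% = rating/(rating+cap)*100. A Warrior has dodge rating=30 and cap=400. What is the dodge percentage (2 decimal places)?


dodge% = 30 / (30 + 400) * 100
= 30 / 430 * 100
= 0.069767 * 100
= 6.98%

6.98%


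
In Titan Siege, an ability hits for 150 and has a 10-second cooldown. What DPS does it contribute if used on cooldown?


DPS = damage / cooldown
= 150 / 10
= 15.00

15.00 DPS


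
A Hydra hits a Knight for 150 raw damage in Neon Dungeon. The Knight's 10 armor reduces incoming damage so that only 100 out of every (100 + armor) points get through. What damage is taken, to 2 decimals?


actual = 150 * 100 / (100 + 10)
= 150 * 100 / 110
= 15000 / 110
= 136.36

136.36 damage


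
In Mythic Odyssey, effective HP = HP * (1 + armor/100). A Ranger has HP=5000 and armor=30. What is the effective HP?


EHP = 5000 * (1 + 30/100)
= 5000 * (1 + 0.3)
= 5000 * 1.3
= 6500.0

6500.0 EHP


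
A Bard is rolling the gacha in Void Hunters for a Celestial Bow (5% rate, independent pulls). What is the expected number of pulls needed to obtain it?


Expected pulls for a geometric distribution = 1/p = 100 / rate%
= 100 / 5
= 20.0

20.0 pulls


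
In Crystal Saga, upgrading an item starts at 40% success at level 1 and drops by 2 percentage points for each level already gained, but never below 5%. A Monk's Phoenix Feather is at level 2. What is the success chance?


raw_rate = 40 - 2 * (2 - 1)
= 40 - 2 * 1
= 40 - 2
= 38
Apply floor: max(38, 5) = 38%

38%


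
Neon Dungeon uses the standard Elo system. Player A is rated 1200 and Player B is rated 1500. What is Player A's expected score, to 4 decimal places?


Elo expected score: Ea = 1/(1 + 10^((Rb-Ra)/400))
Rb - Ra = 1500 - 1200 = 300
(Rb-Ra)/400 = 300/400 = 0.75
10^0.75 = 5.623413
Ea = 1/(1 + 5.623413) = 1/6.623413 = 0.1510

0.1510


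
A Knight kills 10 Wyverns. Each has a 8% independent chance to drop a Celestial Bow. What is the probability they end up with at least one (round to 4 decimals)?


P(at least one) = 1 - P(none) = 1 - (1-p)^n
p = 8/100 = 0.08
1 - p = 0.92
(1 - p)^10 = 0.92^10 = 0.434388
P(at least one) = 1 - 0.434388 = 0.5656

0.5656


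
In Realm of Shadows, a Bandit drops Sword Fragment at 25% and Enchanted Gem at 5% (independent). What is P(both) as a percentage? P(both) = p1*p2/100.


For independent events, P(both) = P(A) * P(B)
= 25% * 5%
= 125 / 100 %
= 1.25%

1.25%


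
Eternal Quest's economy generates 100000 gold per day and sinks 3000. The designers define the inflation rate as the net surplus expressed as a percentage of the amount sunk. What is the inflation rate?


Net gold = 100000 - 3000 = 97000
Inflation rate = net / sunk * 100 = 97000 / 3000 * 100
= 32.333333 * 100
= 3233.33%

3233.33%


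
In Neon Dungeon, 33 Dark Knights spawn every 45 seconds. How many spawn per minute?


Spawns per minute = count * (60 / interval)
= 33 * (60 / 45)
= 33 * 1.3333
= 44.0

44.0 per minute


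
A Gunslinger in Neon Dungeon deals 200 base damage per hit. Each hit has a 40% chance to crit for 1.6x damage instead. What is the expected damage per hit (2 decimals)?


E[dmg] = base * (1 + crit_chance * (crit_mult - 1))
cc as decimal = 40/100 = 0.4
cm - 1 = 1.6 - 1 = 0.6
Bonus factor = 0.4 * 0.6 = 0.24
Total multiplier = 1 + 0.24 = 1.24
Expected damage = 200 * 1.24 = 248.00

248.00 damage


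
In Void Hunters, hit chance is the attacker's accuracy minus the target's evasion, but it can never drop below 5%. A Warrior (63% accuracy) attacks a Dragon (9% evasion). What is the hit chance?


accuracy - evasion = 63 - 9 = 54
Apply floor: max(54, 5) = 54
Hit chance = 54%

54%


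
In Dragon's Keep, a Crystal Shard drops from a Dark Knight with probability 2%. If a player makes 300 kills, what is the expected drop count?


Expected drops = kills * (drop_rate / 100)
= 300 * (2 / 100)
= 300 * 0.02
= 6.0

6.0 drops


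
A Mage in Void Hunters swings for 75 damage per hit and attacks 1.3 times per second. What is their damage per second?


DPS = damage * attack_speed
= 75 * 1.3
= 97.5

97.5 DPS


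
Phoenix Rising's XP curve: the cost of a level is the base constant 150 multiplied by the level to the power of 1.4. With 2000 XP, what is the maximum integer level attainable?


XP = 150 * level^1.4, so level = (XP / 150)^(1/1.4)
= (2000 / 150)^(1/1.4)
= 13.3333^0.7143
= 6.361
Floor: level = 6

level 6


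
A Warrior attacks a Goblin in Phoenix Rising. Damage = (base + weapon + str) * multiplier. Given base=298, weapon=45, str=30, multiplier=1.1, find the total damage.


Sum base + weapon + str = 298 + 45 + 30 = 373
Multiply by 1.1:
373 * 1.1 = 410.3

410.3 damage


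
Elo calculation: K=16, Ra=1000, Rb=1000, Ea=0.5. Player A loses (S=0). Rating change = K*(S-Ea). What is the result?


Elo update: delta = K * (S - Ea), where S = 0 (loses)
S - Ea = 0 - 0.5 = -0.5
Rating change = 16 * -0.5
= -8.00

-8.00 rating points


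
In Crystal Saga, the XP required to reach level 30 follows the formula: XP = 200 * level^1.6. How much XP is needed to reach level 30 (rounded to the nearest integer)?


XP = 200 * level^1.6
Substitute level = 30:
XP = 200 * 30^1.6
= 200 * 230.8841
= 46177

46177 XP


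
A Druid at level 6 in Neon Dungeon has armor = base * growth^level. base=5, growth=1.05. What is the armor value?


value = base * growth^level
= 5 * 1.05^6
= 5 * 1.340096
= 6.70

6.70 armor


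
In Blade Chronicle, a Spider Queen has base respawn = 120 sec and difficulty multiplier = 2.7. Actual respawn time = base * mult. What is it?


Respawn time = base * multiplier
= 120 * 2.7
= 324.0 seconds

324.0 seconds


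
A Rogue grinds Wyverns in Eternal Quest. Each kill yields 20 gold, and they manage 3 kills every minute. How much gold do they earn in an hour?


Gold per minute = 20 * 3 = 60
Gold per hour = 60 * 60 = 3600

3600 gold/hour


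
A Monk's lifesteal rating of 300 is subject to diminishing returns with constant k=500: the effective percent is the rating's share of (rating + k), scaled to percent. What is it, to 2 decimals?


effective% = rating / (rating + k) * 100
= 300 / (300 + 500) * 100
= 300 / 800 * 100
= 0.375 * 100
= 37.50%

37.50%


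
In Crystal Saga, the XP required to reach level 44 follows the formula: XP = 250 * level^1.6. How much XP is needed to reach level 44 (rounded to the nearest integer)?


XP = 250 * level^1.6
Substitute level = 44:
XP = 250 * 44^1.6
= 250 * 426.1125
= 106528

106528 XP


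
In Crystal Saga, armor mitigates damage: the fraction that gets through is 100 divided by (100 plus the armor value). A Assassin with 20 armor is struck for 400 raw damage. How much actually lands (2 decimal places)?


actual = 400 * 100 / (100 + 20)
= 400 * 100 / 120
= 40000 / 120
= 333.33

333.33 damage
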